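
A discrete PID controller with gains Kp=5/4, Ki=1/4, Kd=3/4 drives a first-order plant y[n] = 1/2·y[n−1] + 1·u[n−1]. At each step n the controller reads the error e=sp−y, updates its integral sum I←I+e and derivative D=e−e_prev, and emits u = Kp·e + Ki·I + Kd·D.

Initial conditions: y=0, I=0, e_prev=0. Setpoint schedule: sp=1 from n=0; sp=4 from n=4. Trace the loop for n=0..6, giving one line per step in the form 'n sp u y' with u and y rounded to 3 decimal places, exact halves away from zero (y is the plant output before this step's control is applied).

(exact arithmetic carried between steps; '≈' marks a value shown rounded to 6 d.p. or computed from one; I and e_prev carry over from the previous line; the table rounds u and y to 3 d.p., halves away from zero)
n=0: y=0, sp=1, e=sp−y=1; I=1, D=e−e_prev=1; u=5/4·1+1/4·1+3/4·1=2.25; next y=1/2·0+1·2.25=2.25
n=1: y=2.25, sp=1, e=sp−y=-1.25; I=-0.25, D=e−e_prev=-2.25; u=5/4·(-1.25)+1/4·(-0.25)+3/4·(-2.25)=-3.3125; next y=1/2·2.25+1·(-3.3125)=-2.1875
n=2: y=-2.1875, sp=1, e=sp−y=3.1875; I=2.9375, D=e−e_prev=4.4375; u=5/4·3.1875+1/4·2.9375+3/4·4.4375=8.046875; next y=1/2·(-2.1875)+1·8.046875=6.953125
n=3: y=6.953125, sp=1, e=sp−y=-5.953125; I=-3.015625, D=e−e_prev=-9.140625; u=5/4·(-5.953125)+1/4·(-3.015625)+3/4·(-9.140625)≈-15.050781; next y=1/2·6.953125+1·(-15.050781)≈-11.574219
n=4: y≈-11.574219, sp=4, e=sp−y≈15.574219; I≈12.558594, D=e−e_prev≈21.527344; u=5/4·15.574219+1/4·12.558594+3/4·21.527344≈38.752930; next y=1/2·(-11.574219)+1·38.752930≈32.965820
n=5: y≈32.965820, sp=4, e=sp−y≈-28.965820; I≈-16.407227, D=e−e_prev≈-44.540039; u=5/4·(-28.965820)+1/4·(-16.407227)+3/4·(-44.540039)≈-73.714111; next y=1/2·32.965820+1·(-73.714111)≈-57.231201
n=6: y≈-57.231201, sp=4, e=sp−y≈61.231201; I≈44.823975, D=e−e_prev≈90.197021; u=5/4·61.231201+1/4·44.823975+3/4·90.197021≈155.392761; next y=1/2·(-57.231201)+1·155.392761≈126.777161

0 1 2.250 0.000
1 1 -3.313 2.250
2 1 8.047 -2.188
3 1 -15.051 6.953
4 4 38.753 -11.574
5 4 -73.714 32.966
6 4 155.393 -57.231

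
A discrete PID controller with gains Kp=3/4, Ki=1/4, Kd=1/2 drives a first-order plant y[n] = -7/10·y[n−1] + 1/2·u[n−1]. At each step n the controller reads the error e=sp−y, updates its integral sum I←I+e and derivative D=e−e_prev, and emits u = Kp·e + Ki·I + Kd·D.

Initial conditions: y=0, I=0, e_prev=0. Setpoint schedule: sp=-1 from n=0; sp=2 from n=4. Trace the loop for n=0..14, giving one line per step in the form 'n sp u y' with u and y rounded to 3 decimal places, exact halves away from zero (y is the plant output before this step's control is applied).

(exact arithmetic carried between steps; '≈' marks a value shown rounded to 6 d.p. or computed from one; I and e_prev carry over from the previous line; the table rounds u and y to 3 d.p., halves away from zero)
n=0: y=0, sp=-1, e=sp−y=-1; I=-1, D=e−e_prev=-1; u=3/4·(-1)+1/4·(-1)+1/2·(-1)=-1.5; next y=-7/10·0+1/2·(-1.5)=-0.75
n=1: y=-0.75, sp=-1, e=sp−y=-0.25; I=-1.25, D=e−e_prev=0.75; u=3/4·(-0.25)+1/4·(-1.25)+1/2·0.75=-0.125; next y=-7/10·(-0.75)+1/2·(-0.125)=0.4625
n=2: y=0.4625, sp=-1, e=sp−y=-1.4625; I=-2.7125, D=e−e_prev=-1.2125; u=3/4·(-1.4625)+1/4·(-2.7125)+1/2·(-1.2125)=-2.38125; next y=-7/10·0.4625+1/2·(-2.38125)=-1.514375
n=3: y=-1.514375, sp=-1, e=sp−y=0.514375; I=-2.198125, D=e−e_prev=1.976875; u=3/4·0.514375+1/4·(-2.198125)+1/2·1.976875≈0.824688; next y=-7/10·(-1.514375)+1/2·0.824688≈1.472406
n=4: y≈1.472406, sp=2, e=sp−y≈0.527594; I≈-1.670531, D=e−e_prev≈0.013219; u=3/4·0.527594+1/4·(-1.670531)+1/2·0.013219≈-0.015328; next y=-7/10·1.472406+1/2·(-0.015328)≈-1.038348
n=5: y≈-1.038348, sp=2, e=sp−y≈3.038348; I≈1.367817, D=e−e_prev≈2.510755; u=3/4·3.038348+1/4·1.367817+1/2·2.510755≈3.876093; next y=-7/10·(-1.038348)+1/2·3.876093≈2.664890
n=6: y≈2.664890, sp=2, e=sp−y≈-0.664890; I≈0.702927, D=e−e_prev≈-3.703239; u=3/4·(-0.664890)+1/4·0.702927+1/2·(-3.703239)≈-2.174556; next y=-7/10·2.664890+1/2·(-2.174556)≈-2.952701
n=7: y≈-2.952701, sp=2, e=sp−y≈4.952701; I≈5.655628, D=e−e_prev≈5.617591; u=3/4·4.952701+1/4·5.655628+1/2·5.617591≈7.937228; next y=-7/10·(-2.952701)+1/2·7.937228≈6.035505
n=8: y≈6.035505, sp=2, e=sp−y≈-4.035505; I≈1.620123, D=e−e_prev≈-8.988206; u=3/4·(-4.035505)+1/4·1.620123+1/2·(-8.988206)≈-7.115701; next y=-7/10·6.035505+1/2·(-7.115701)≈-7.782704
n=9: y≈-7.782704, sp=2, e=sp−y≈9.782704; I≈11.402827, D=e−e_prev≈13.818209; u=3/4·9.782704+1/4·11.402827+1/2·13.818209≈17.096839; next y=-7/10·(-7.782704)+1/2·17.096839≈13.996312
n=10: y≈13.996312, sp=2, e=sp−y≈-11.996312; I≈-0.593485, D=e−e_prev≈-21.779016; u=3/4·(-11.996312)+1/4·(-0.593485)+1/2·(-21.779016)≈-20.035114; next y=-7/10·13.996312+1/2·(-20.035114)≈-19.814975
n=11: y≈-19.814975, sp=2, e=sp−y≈21.814975; I≈21.221490, D=e−e_prev≈33.811288; u=3/4·21.814975+1/4·21.221490+1/2·33.811288≈38.572248; next y=-7/10·(-19.814975)+1/2·38.572248≈33.156607
n=12: y≈33.156607, sp=2, e=sp−y≈-31.156607; I≈-9.935117, D=e−e_prev≈-52.971582; u=3/4·(-31.156607)+1/4·(-9.935117)+1/2·(-52.971582)≈-52.337025; next y=-7/10·33.156607+1/2·(-52.337025)≈-49.378138
n=13: y≈-49.378138, sp=2, e=sp−y≈51.378138; I≈41.443021, D=e−e_prev≈82.534744; u=3/4·51.378138+1/4·41.443021+1/2·82.534744≈90.161730; next y=-7/10·(-49.378138)+1/2·90.161730≈79.645562
n=14: y≈79.645562, sp=2, e=sp−y≈-77.645562; I≈-36.202541, D=e−e_prev≈-129.023699; u=3/4·(-77.645562)+1/4·(-36.202541)+1/2·(-129.023699)≈-131.796656; next y=-7/10·79.645562+1/2·(-131.796656)≈-121.650221

0 -1 -1.500 0.000
1 -1 -0.125 -0.750
2 -1 -2.381 0.463
3 -1 0.825 -1.514
4 2 -0.015 1.472
5 2 3.876 -1.038
6 2 -2.175 2.665
7 2 7.937 -2.953
8 2 -7.116 6.036
9 2 17.097 -7.783
10 2 -20.035 13.996
11 2 38.572 -19.815
12 2 -52.337 33.157
13 2 90.162 -49.378
14 2 -131.797 79.646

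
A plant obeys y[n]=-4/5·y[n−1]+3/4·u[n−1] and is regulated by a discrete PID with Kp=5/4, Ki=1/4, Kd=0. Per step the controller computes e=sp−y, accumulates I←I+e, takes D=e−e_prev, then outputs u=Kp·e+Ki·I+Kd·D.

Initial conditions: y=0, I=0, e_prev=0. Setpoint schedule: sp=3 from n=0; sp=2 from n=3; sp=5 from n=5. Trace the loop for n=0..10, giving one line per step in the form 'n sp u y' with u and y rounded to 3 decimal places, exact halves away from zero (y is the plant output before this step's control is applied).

(exact arithmetic carried between steps; '≈' marks a value shown rounded to 6 d.p. or computed from one; I and e_prev carry over from the previous line; the table rounds u and y to 3 d.p., halves away from zero)
n=0: y=0, sp=3, e=sp−y=3; I=3, D=e−e_prev=3; u=5/4·3+1/4·3+0·3=4.5; next y=-4/5·0+3/4·4.5=3.375
n=1: y=3.375, sp=3, e=sp−y=-0.375; I=2.625, D=e−e_prev=-3.375; u=5/4·(-0.375)+1/4·2.625+0·(-3.375)=0.1875; next y=-4/5·3.375+3/4·0.1875=-2.559375
n=2: y=-2.559375, sp=3, e=sp−y=5.559375; I=8.184375, D=e−e_prev=5.934375; u=5/4·5.559375+1/4·8.184375+0·5.934375≈8.995313; next y=-4/5·(-2.559375)+3/4·8.995313≈8.793984
n=3: y≈8.793984, sp=2, e=sp−y≈-6.793984; I≈1.390391, D=e−e_prev≈-12.353359; u=5/4·(-6.793984)+1/4·1.390391+0·(-12.353359)≈-8.144883; next y=-4/5·8.793984+3/4·(-8.144883)≈-13.143850
n=4: y≈-13.143850, sp=2, e=sp−y≈15.143850; I≈16.534240, D=e−e_prev≈21.937834; u=5/4·15.143850+1/4·16.534240+0·21.937834≈23.063372; next y=-4/5·(-13.143850)+3/4·23.063372≈27.812609
n=5: y≈27.812609, sp=5, e=sp−y≈-22.812609; I≈-6.278369, D=e−e_prev≈-37.956458; u=5/4·(-22.812609)+1/4·(-6.278369)+0·(-37.956458)≈-30.085353; next y=-4/5·27.812609+3/4·(-30.085353)≈-44.814102
n=6: y≈-44.814102, sp=5, e=sp−y≈49.814102; I≈43.535733, D=e−e_prev≈72.626711; u=5/4·49.814102+1/4·43.535733+0·72.626711≈73.151561; next y=-4/5·(-44.814102)+3/4·73.151561≈90.714952
n=7: y≈90.714952, sp=5, e=sp−y≈-85.714952; I≈-42.179219, D=e−e_prev≈-135.529054; u=5/4·(-85.714952)+1/4·(-42.179219)+0·(-135.529054)≈-117.688494; next y=-4/5·90.714952+3/4·(-117.688494)≈-160.838332
n=8: y≈-160.838332, sp=5, e=sp−y≈165.838332; I≈123.659114, D=e−e_prev≈251.553284; u=5/4·165.838332+1/4·123.659114+0·251.553284≈238.212694; next y=-4/5·(-160.838332)+3/4·238.212694≈307.330186
n=9: y≈307.330186, sp=5, e=sp−y≈-302.330186; I≈-178.671072, D=e−e_prev≈-468.168518; u=5/4·(-302.330186)+1/4·(-178.671072)+0·(-468.168518)≈-422.580501; next y=-4/5·307.330186+3/4·(-422.580501)≈-562.799525
n=10: y≈-562.799525, sp=5, e=sp−y≈567.799525; I≈389.128452, D=e−e_prev≈870.129711; u=5/4·567.799525+1/4·389.128452+0·870.129711≈807.031519; next y=-4/5·(-562.799525)+3/4·807.031519≈1055.513259

0 3 4.500 0.000
1 3 0.188 3.375
2 3 8.995 -2.559
3 2 -8.145 8.794
4 2 23.063 -13.144
5 5 -30.085 27.813
6 5 73.152 -44.814
7 5 -117.688 90.715
8 5 238.213 -160.838
9 5 -422.581 307.330
10 5 807.032 -562.800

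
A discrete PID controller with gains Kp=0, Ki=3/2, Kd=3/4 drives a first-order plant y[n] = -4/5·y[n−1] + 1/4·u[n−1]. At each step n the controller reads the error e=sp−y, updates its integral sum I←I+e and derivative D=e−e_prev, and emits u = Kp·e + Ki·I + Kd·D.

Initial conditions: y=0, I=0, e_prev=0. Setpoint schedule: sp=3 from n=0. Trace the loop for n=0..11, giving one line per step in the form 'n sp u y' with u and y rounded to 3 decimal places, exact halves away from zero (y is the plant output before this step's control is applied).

(exact arithmetic carried between steps; '≈' marks a value shown rounded to 6 d.p. or computed from one; I and e_prev carry over from the previous line; the table rounds u and y to 3 d.p., halves away from zero)
n=0: y=0, sp=3, e=sp−y=3; I=3, D=e−e_prev=3; u=0·3+3/2·3+3/4·3=6.75; next y=-4/5·0+1/4·6.75=1.6875
n=1: y=1.6875, sp=3, e=sp−y=1.3125; I=4.3125, D=e−e_prev=-1.6875; u=0·1.3125+3/2·4.3125+3/4·(-1.6875)=5.203125; next y=-4/5·1.6875+1/4·5.203125≈-0.049219
n=2: y≈-0.049219, sp=3, e=sp−y≈3.049219; I≈7.361719, D=e−e_prev≈1.736719; u=0·3.049219+3/2·7.361719+3/4·1.736719≈12.345117; next y=-4/5·(-0.049219)+1/4·12.345117≈3.125654
n=3: y≈3.125654, sp=3, e=sp−y≈-0.125654; I≈7.236064, D=e−e_prev≈-3.174873; u=0·(-0.125654)+3/2·7.236064+3/4·(-3.174873)≈8.472942; next y=-4/5·3.125654+1/4·8.472942≈-0.382288
n=4: y≈-0.382288, sp=3, e=sp−y≈3.382288; I≈10.618352, D=e−e_prev≈3.507942; u=0·3.382288+3/2·10.618352+3/4·3.507942≈18.558485; next y=-4/5·(-0.382288)+1/4·18.558485≈4.945452
n=5: y≈4.945452, sp=3, e=sp−y≈-1.945452; I≈8.672901, D=e−e_prev≈-5.327740; u=0·(-1.945452)+3/2·8.672901+3/4·(-5.327740)≈9.013546; next y=-4/5·4.945452+1/4·9.013546≈-1.702975
n=6: y≈-1.702975, sp=3, e=sp−y≈4.702975; I≈13.375875, D=e−e_prev≈6.648426; u=0·4.702975+3/2·13.375875+3/4·6.648426≈25.050133; next y=-4/5·(-1.702975)+1/4·25.050133≈7.624913
n=7: y≈7.624913, sp=3, e=sp−y≈-4.624913; I≈8.750962, D=e−e_prev≈-9.327888; u=0·(-4.624913)+3/2·8.750962+3/4·(-9.327888)≈6.130528; next y=-4/5·7.624913+1/4·6.130528≈-4.567299
n=8: y≈-4.567299, sp=3, e=sp−y≈7.567299; I≈16.318261, D=e−e_prev≈12.192212; u=0·7.567299+3/2·16.318261+3/4·12.192212≈33.621550; next y=-4/5·(-4.567299)+1/4·33.621550≈12.059226
n=9: y≈12.059226, sp=3, e=sp−y≈-9.059226; I≈7.259035, D=e−e_prev≈-16.626525; u=0·(-9.059226)+3/2·7.259035+3/4·(-16.626525)≈-1.581342; next y=-4/5·12.059226+1/4·(-1.581342)≈-10.042717
n=10: y≈-10.042717, sp=3, e=sp−y≈13.042717; I≈20.301751, D=e−e_prev≈22.101943; u=0·13.042717+3/2·20.301751+3/4·22.101943≈47.029084; next y=-4/5·(-10.042717)+1/4·47.029084≈19.791444
n=11: y≈19.791444, sp=3, e=sp−y≈-16.791444; I≈3.510307, D=e−e_prev≈-29.834161; u=0·(-16.791444)+3/2·3.510307+3/4·(-29.834161)≈-17.110160; next y=-4/5·19.791444+1/4·(-17.110160)≈-20.110695

0 3 6.750 0.000
1 3 5.203 1.688
2 3 12.345 -0.049
3 3 8.473 3.126
4 3 18.558 -0.382
5 3 9.014 4.945
6 3 25.050 -1.703
7 3 6.131 7.625
8 3 33.622 -4.567
9 3 -1.581 12.059
10 3 47.029 -10.043
11 3 -17.110 19.791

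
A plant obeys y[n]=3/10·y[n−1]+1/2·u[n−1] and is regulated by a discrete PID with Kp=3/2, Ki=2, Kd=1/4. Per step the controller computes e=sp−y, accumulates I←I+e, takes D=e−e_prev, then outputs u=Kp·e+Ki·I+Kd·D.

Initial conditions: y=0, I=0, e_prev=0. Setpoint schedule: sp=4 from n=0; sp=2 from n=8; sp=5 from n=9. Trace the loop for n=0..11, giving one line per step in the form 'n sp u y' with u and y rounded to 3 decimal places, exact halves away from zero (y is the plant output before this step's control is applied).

0 4 15.000 0.000
1 4 -6.125 7.500
2 4 19.922 -0.813
3 4 -12.018 9.717
4 4 27.221 -3.094
5 4 -20.955 12.682
6 4 38.206 -6.673
7 4 -34.439 17.101
8 2 47.266 -12.089
9 5 -40.461 20.006
10 5 65.181 -14.229
11 5 -64.485 28.322

(exact arithmetic carried between steps; '≈' marks a value shown rounded to 6 d.p. or computed from one; I and e_prev carry over from the previous line; the table rounds u and y to 3 d.p., halves away from zero)
n=0: y=0, sp=4, e=sp−y=4; I=4, D=e−e_prev=4; u=3/2·4+2·4+1/4·4=15; next y=3/10·0+1/2·15=7.5
n=1: y=7.5, sp=4, e=sp−y=-3.5; I=0.5, D=e−e_prev=-7.5; u=3/2·(-3.5)+2·0.5+1/4·(-7.5)=-6.125; next y=3/10·7.5+1/2·(-6.125)=-0.8125
n=2: y=-0.8125, sp=4, e=sp−y=4.8125; I=5.3125, D=e−e_prev=8.3125; u=3/2·4.8125+2·5.3125+1/4·8.3125=19.921875; next y=3/10·(-0.8125)+1/2·19.921875≈9.717188
n=3: y≈9.717188, sp=4, e=sp−y≈-5.717188; I≈-0.404688, D=e−e_prev≈-10.529688; u=3/2·(-5.717188)+2·(-0.404688)+1/4·(-10.529688)≈-12.017578; next y=3/10·9.717188+1/2·(-12.017578)≈-3.093633
n=4: y≈-3.093633, sp=4, e=sp−y≈7.093633; I≈6.688945, D=e−e_prev≈12.810820; u=3/2·7.093633+2·6.688945+1/4·12.810820≈27.221045; next y=3/10·(-3.093633)+1/2·27.221045≈12.682433
n=5: y≈12.682433, sp=4, e=sp−y≈-8.682433; I≈-1.993487, D=e−e_prev≈-15.776065; u=3/2·(-8.682433)+2·(-1.993487)+1/4·(-15.776065)≈-20.954640; next y=3/10·12.682433+1/2·(-20.954640)≈-6.672590
n=6: y≈-6.672590, sp=4, e=sp−y≈10.672590; I≈8.679103, D=e−e_prev≈19.355023; u=3/2·10.672590+2·8.679103+1/4·19.355023≈38.205847; next y=3/10·(-6.672590)+1/2·38.205847≈17.101146
n=7: y≈17.101146, sp=4, e=sp−y≈-13.101146; I≈-4.422043, D=e−e_prev≈-23.773736; u=3/2·(-13.101146)+2·(-4.422043)+1/4·(-23.773736)≈-34.439240; next y=3/10·17.101146+1/2·(-34.439240)≈-12.089276
n=8: y≈-12.089276, sp=2, e=sp−y≈14.089276; I≈9.667233, D=e−e_prev≈27.190423; u=3/2·14.089276+2·9.667233+1/4·27.190423≈47.265986; next y=3/10·(-12.089276)+1/2·47.265986≈20.006210
n=9: y≈20.006210, sp=5, e=sp−y≈-15.006210; I≈-5.338977, D=e−e_prev≈-29.095486; u=3/2·(-15.006210)+2·(-5.338977)+1/4·(-29.095486)≈-40.461141; next y=3/10·20.006210+1/2·(-40.461141)≈-14.228707
n=10: y≈-14.228707, sp=5, e=sp−y≈19.228707; I≈13.889730, D=e−e_prev≈34.234917; u=3/2·19.228707+2·13.889730+1/4·34.234917≈65.181251; next y=3/10·(-14.228707)+1/2·65.181251≈28.322013
n=11: y≈28.322013, sp=5, e=sp−y≈-23.322013; I≈-9.432283, D=e−e_prev≈-42.550721; u=3/2·(-23.322013)+2·(-9.432283)+1/4·(-42.550721)≈-64.485266; next y=3/10·28.322013+1/2·(-64.485266)≈-23.746029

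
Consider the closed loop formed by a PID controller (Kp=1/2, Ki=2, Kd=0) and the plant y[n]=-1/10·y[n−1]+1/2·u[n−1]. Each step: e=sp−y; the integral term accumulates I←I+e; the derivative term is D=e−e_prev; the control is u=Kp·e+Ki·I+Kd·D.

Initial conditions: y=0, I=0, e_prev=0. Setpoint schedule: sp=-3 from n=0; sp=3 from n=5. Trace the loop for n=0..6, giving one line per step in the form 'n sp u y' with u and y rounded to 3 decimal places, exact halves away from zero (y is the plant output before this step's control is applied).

0 -3 -7.500 0.000
1 -3 -4.125 -3.750
2 -3 -7.781 -1.688
3 -3 -5.320 -3.722
4 -3 -7.461 -2.288
5 3 9.149 -3.502
6 3 1.086 4.925

(exact arithmetic carried between steps; '≈' marks a value shown rounded to 6 d.p. or computed from one; I and e_prev carry over from the previous line; the table rounds u and y to 3 d.p., halves away from zero)
n=0: y=0, sp=-3, e=sp−y=-3; I=-3, D=e−e_prev=-3; u=1/2·(-3)+2·(-3)+0·(-3)=-7.5; next y=-1/10·0+1/2·(-7.5)=-3.75
n=1: y=-3.75, sp=-3, e=sp−y=0.75; I=-2.25, D=e−e_prev=3.75; u=1/2·0.75+2·(-2.25)+0·3.75=-4.125; next y=-1/10·(-3.75)+1/2·(-4.125)=-1.6875
n=2: y=-1.6875, sp=-3, e=sp−y=-1.3125; I=-3.5625, D=e−e_prev=-2.0625; u=1/2·(-1.3125)+2·(-3.5625)+0·(-2.0625)=-7.78125; next y=-1/10·(-1.6875)+1/2·(-7.78125)=-3.721875
n=3: y=-3.721875, sp=-3, e=sp−y=0.721875; I=-2.840625, D=e−e_prev=2.034375; u=1/2·0.721875+2·(-2.840625)+0·2.034375≈-5.320313; next y=-1/10·(-3.721875)+1/2·(-5.320313)≈-2.287969
n=4: y≈-2.287969, sp=-3, e=sp−y≈-0.712031; I≈-3.552656, D=e−e_prev≈-1.433906; u=1/2·(-0.712031)+2·(-3.552656)+0·(-1.433906)≈-7.461328; next y=-1/10·(-2.287969)+1/2·(-7.461328)≈-3.501867
n=5: y≈-3.501867, sp=3, e=sp−y≈6.501867; I≈2.949211, D=e−e_prev≈7.213898; u=1/2·6.501867+2·2.949211+0·7.213898≈9.149355; next y=-1/10·(-3.501867)+1/2·9.149355≈4.924864
n=6: y≈4.924864, sp=3, e=sp−y≈-1.924864; I≈1.024346, D=e−e_prev≈-8.426732; u=1/2·(-1.924864)+2·1.024346+0·(-8.426732)≈1.086261; next y=-1/10·4.924864+1/2·1.086261≈0.050644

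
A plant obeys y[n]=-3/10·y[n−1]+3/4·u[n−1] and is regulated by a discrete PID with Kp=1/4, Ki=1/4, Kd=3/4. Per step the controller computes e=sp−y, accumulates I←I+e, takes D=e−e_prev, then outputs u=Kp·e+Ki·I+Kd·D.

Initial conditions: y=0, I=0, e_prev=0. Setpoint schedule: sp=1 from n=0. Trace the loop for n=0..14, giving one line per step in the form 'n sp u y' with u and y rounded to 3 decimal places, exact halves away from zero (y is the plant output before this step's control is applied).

0 1 1.250 0.000
1 1 -0.422 0.938
2 1 2.216 -0.598
3 1 -1.585 1.841
4 1 4.512 -1.741
5 1 -4.548 3.906
6 1 9.572 -4.583
7 1 -11.820 8.554
8 1 21.125 -11.431
9 1 -29.136 19.273
10 1 47.957 -27.634
11 1 -69.929 44.258
12 1 110.653 -65.724
13 1 -165.692 102.707
14 1 257.441 -155.081

(exact arithmetic carried between steps; '≈' marks a value shown rounded to 6 d.p. or computed from one; I and e_prev carry over from the previous line; the table rounds u and y to 3 d.p., halves away from zero)
n=0: y=0, sp=1, e=sp−y=1; I=1, D=e−e_prev=1; u=1/4·1+1/4·1+3/4·1=1.25; next y=-3/10·0+3/4·1.25=0.9375
n=1: y=0.9375, sp=1, e=sp−y=0.0625; I=1.0625, D=e−e_prev=-0.9375; u=1/4·0.0625+1/4·1.0625+3/4·(-0.9375)=-0.421875; next y=-3/10·0.9375+3/4·(-0.421875)≈-0.597656
n=2: y≈-0.597656, sp=1, e=sp−y≈1.597656; I≈2.660156, D=e−e_prev≈1.535156; u=1/4·1.597656+1/4·2.660156+3/4·1.535156≈2.215820; next y=-3/10·(-0.597656)+3/4·2.215820≈1.841162
n=3: y≈1.841162, sp=1, e=sp−y≈-0.841162; I≈1.818994, D=e−e_prev≈-2.438818; u=1/4·(-0.841162)+1/4·1.818994+3/4·(-2.438818)≈-1.584656; next y=-3/10·1.841162+3/4·(-1.584656)≈-1.740840
n=4: y≈-1.740840, sp=1, e=sp−y≈2.740840; I≈4.559835, D=e−e_prev≈3.582003; u=1/4·2.740840+1/4·4.559835+3/4·3.582003≈4.511671; next y=-3/10·(-1.740840)+3/4·4.511671≈3.906005
n=5: y≈3.906005, sp=1, e=sp−y≈-2.906005; I≈1.653829, D=e−e_prev≈-5.646846; u=1/4·(-2.906005)+1/4·1.653829+3/4·(-5.646846)≈-4.548178; next y=-3/10·3.906005+3/4·(-4.548178)≈-4.582935
n=6: y≈-4.582935, sp=1, e=sp−y≈5.582935; I≈7.236765, D=e−e_prev≈8.488940; u=1/4·5.582935+1/4·7.236765+3/4·8.488940≈9.571630; next y=-3/10·(-4.582935)+3/4·9.571630≈8.553603
n=7: y≈8.553603, sp=1, e=sp−y≈-7.553603; I≈-0.316839, D=e−e_prev≈-13.136538; u=1/4·(-7.553603)+1/4·(-0.316839)+3/4·(-13.136538)≈-11.820014; next y=-3/10·8.553603+3/4·(-11.820014)≈-11.431092
n=8: y≈-11.431092, sp=1, e=sp−y≈12.431092; I≈12.114253, D=e−e_prev≈19.984695; u=1/4·12.431092+1/4·12.114253+3/4·19.984695≈21.124857; next y=-3/10·(-11.431092)+3/4·21.124857≈19.272970
n=9: y≈19.272970, sp=1, e=sp−y≈-18.272970; I≈-6.158717, D=e−e_prev≈-30.704062; u=1/4·(-18.272970)+1/4·(-6.158717)+3/4·(-30.704062)≈-29.135968; next y=-3/10·19.272970+3/4·(-29.135968)≈-27.633867
n=10: y≈-27.633867, sp=1, e=sp−y≈28.633867; I≈22.475150, D=e−e_prev≈46.906838; u=1/4·28.633867+1/4·22.475150+3/4·46.906838≈47.957383; next y=-3/10·(-27.633867)+3/4·47.957383≈44.258197
n=11: y≈44.258197, sp=1, e=sp−y≈-43.258197; I≈-20.783047, D=e−e_prev≈-71.892065; u=1/4·(-43.258197)+1/4·(-20.783047)+3/4·(-71.892065)≈-69.929360; next y=-3/10·44.258197+3/4·(-69.929360)≈-65.724479
n=12: y≈-65.724479, sp=1, e=sp−y≈66.724479; I≈45.941432, D=e−e_prev≈109.982676; u=1/4·66.724479+1/4·45.941432+3/4·109.982676≈110.653485; next y=-3/10·(-65.724479)+3/4·110.653485≈102.707457
n=13: y≈102.707457, sp=1, e=sp−y≈-101.707457; I≈-55.766025, D=e−e_prev≈-168.431936; u=1/4·(-101.707457)+1/4·(-55.766025)+3/4·(-168.431936)≈-165.692323; next y=-3/10·102.707457+3/4·(-165.692323)≈-155.081479
n=14: y≈-155.081479, sp=1, e=sp−y≈156.081479; I≈100.315454, D=e−e_prev≈257.788936; u=1/4·156.081479+1/4·100.315454+3/4·257.788936≈257.440935; next y=-3/10·(-155.081479)+3/4·257.440935≈239.605145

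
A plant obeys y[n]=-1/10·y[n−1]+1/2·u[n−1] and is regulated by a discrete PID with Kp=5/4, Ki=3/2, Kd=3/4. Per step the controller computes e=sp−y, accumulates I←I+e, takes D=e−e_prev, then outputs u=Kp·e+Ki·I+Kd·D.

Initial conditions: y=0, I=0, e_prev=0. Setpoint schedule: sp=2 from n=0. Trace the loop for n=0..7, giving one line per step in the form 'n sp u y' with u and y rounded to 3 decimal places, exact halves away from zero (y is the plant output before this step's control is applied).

0 2 7.000 0.000
1 2 -3.750 3.500
2 2 16.663 -2.225
3 2 -19.019 8.554
4 2 45.450 -10.365
5 2 -69.634 23.761
6 2 136.660 -37.193
7 2 -232.616 72.049

(exact arithmetic carried between steps; '≈' marks a value shown rounded to 6 d.p. or computed from one; I and e_prev carry over from the previous line; the table rounds u and y to 3 d.p., halves away from zero)
n=0: y=0, sp=2, e=sp−y=2; I=2, D=e−e_prev=2; u=5/4·2+3/2·2+3/4·2=7; next y=-1/10·0+1/2·7=3.5
n=1: y=3.5, sp=2, e=sp−y=-1.5; I=0.5, D=e−e_prev=-3.5; u=5/4·(-1.5)+3/2·0.5+3/4·(-3.5)=-3.75; next y=-1/10·3.5+1/2·(-3.75)=-2.225
n=2: y=-2.225, sp=2, e=sp−y=4.225; I=4.725, D=e−e_prev=5.725; u=5/4·4.225+3/2·4.725+3/4·5.725=16.6625; next y=-1/10·(-2.225)+1/2·16.6625=8.55375
n=3: y=8.55375, sp=2, e=sp−y=-6.55375; I=-1.82875, D=e−e_prev=-10.77875; u=5/4·(-6.55375)+3/2·(-1.82875)+3/4·(-10.77875)=-19.019375; next y=-1/10·8.55375+1/2·(-19.019375)≈-10.365063
n=4: y≈-10.365063, sp=2, e=sp−y≈12.365063; I≈10.536313, D=e−e_prev≈18.918813; u=5/4·12.365063+3/2·10.536313+3/4·18.918813≈45.449906; next y=-1/10·(-10.365063)+1/2·45.449906≈23.761459
n=5: y≈23.761459, sp=2, e=sp−y≈-21.761459; I≈-11.225147, D=e−e_prev≈-34.126522; u=5/4·(-21.761459)+3/2·(-11.225147)+3/4·(-34.126522)≈-69.634436; next y=-1/10·23.761459+1/2·(-69.634436)≈-37.193364
n=6: y≈-37.193364, sp=2, e=sp−y≈39.193364; I≈27.968217, D=e−e_prev≈60.954823; u=5/4·39.193364+3/2·27.968217+3/4·60.954823≈136.660148; next y=-1/10·(-37.193364)+1/2·136.660148≈72.049410
n=7: y≈72.049410, sp=2, e=sp−y≈-70.049410; I≈-42.081193, D=e−e_prev≈-109.242774; u=5/4·(-70.049410)+3/2·(-42.081193)+3/4·(-109.242774)≈-232.615634; next y=-1/10·72.049410+1/2·(-232.615634)≈-123.512758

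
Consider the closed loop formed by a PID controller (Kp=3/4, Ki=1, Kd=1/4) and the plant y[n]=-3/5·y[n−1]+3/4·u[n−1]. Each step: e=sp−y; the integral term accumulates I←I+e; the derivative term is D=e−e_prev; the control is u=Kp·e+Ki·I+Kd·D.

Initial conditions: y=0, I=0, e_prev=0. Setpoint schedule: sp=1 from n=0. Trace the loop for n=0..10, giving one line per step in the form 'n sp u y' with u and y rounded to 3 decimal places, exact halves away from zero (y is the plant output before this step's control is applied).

0 1 2.000 0.000
1 1 -0.250 1.500
2 1 4.800 -1.088
3 1 -4.439 4.253
4 1 13.910 -5.881
5 1 -21.427 13.961
6 1 47.389 -24.447
7 1 -86.079 50.210
8 1 173.165 -94.685
9 1 -330.114 186.685
10 1 647.106 -359.596

(exact arithmetic carried between steps; '≈' marks a value shown rounded to 6 d.p. or computed from one; I and e_prev carry over from the previous line; the table rounds u and y to 3 d.p., halves away from zero)
n=0: y=0, sp=1, e=sp−y=1; I=1, D=e−e_prev=1; u=3/4·1+1·1+1/4·1=2; next y=-3/5·0+3/4·2=1.5
n=1: y=1.5, sp=1, e=sp−y=-0.5; I=0.5, D=e−e_prev=-1.5; u=3/4·(-0.5)+1·0.5+1/4·(-1.5)=-0.25; next y=-3/5·1.5+3/4·(-0.25)=-1.0875
n=2: y=-1.0875, sp=1, e=sp−y=2.0875; I=2.5875, D=e−e_prev=2.5875; u=3/4·2.0875+1·2.5875+1/4·2.5875=4.8; next y=-3/5·(-1.0875)+3/4·4.8=4.2525
n=3: y=4.2525, sp=1, e=sp−y=-3.2525; I=-0.665, D=e−e_prev=-5.34; u=3/4·(-3.2525)+1·(-0.665)+1/4·(-5.34)=-4.439375; next y=-3/5·4.2525+3/4·(-4.439375)≈-5.881031
n=4: y≈-5.881031, sp=1, e=sp−y≈6.881031; I≈6.216031, D=e−e_prev≈10.133531; u=3/4·6.881031+1·6.216031+1/4·10.133531≈13.910188; next y=-3/5·(-5.881031)+3/4·13.910188≈13.961259
n=5: y≈13.961259, sp=1, e=sp−y≈-12.961259; I≈-6.745228, D=e−e_prev≈-19.842291; u=3/4·(-12.961259)+1·(-6.745228)+1/4·(-19.842291)≈-21.426745; next y=-3/5·13.961259+3/4·(-21.426745)≈-24.446815
n=6: y≈-24.446815, sp=1, e=sp−y≈25.446815; I≈18.701586, D=e−e_prev≈38.408074; u=3/4·25.446815+1·18.701586+1/4·38.408074≈47.388716; next y=-3/5·(-24.446815)+3/4·47.388716≈50.209626
n=7: y≈50.209626, sp=1, e=sp−y≈-49.209626; I≈-30.508039, D=e−e_prev≈-74.656440; u=3/4·(-49.209626)+1·(-30.508039)+1/4·(-74.656440)≈-86.079369; next y=-3/5·50.209626+3/4·(-86.079369)≈-94.685302
n=8: y≈-94.685302, sp=1, e=sp−y≈95.685302; I≈65.177263, D=e−e_prev≈144.894928; u=3/4·95.685302+1·65.177263+1/4·144.894928≈173.164971; next y=-3/5·(-94.685302)+3/4·173.164971≈186.684909
n=9: y≈186.684909, sp=1, e=sp−y≈-185.684909; I≈-120.507647, D=e−e_prev≈-281.370211; u=3/4·(-185.684909)+1·(-120.507647)+1/4·(-281.370211)≈-330.113882; next y=-3/5·186.684909+3/4·(-330.113882)≈-359.596357
n=10: y≈-359.596357, sp=1, e=sp−y≈360.596357; I≈240.088710, D=e−e_prev≈546.281266; u=3/4·360.596357+1·240.088710+1/4·546.281266≈647.106294; next y=-3/5·(-359.596357)+3/4·647.106294≈701.087535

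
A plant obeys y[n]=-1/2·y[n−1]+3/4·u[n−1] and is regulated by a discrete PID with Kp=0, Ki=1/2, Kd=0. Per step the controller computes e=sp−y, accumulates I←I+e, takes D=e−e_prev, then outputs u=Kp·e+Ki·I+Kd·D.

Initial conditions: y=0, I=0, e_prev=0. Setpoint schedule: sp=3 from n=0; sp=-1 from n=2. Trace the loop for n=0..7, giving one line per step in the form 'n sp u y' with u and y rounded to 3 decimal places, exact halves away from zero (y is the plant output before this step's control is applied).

0 3 1.500 0.000
1 3 2.438 1.125
2 -1 1.305 1.266
3 -1 0.632 0.346
4 -1 -0.019 0.301
5 -1 -0.436 -0.165
6 -1 -0.814 -0.245
7 -1 -1.070 -0.488

(exact arithmetic carried between steps; '≈' marks a value shown rounded to 6 d.p. or computed from one; I and e_prev carry over from the previous line; the table rounds u and y to 3 d.p., halves away from zero)
n=0: y=0, sp=3, e=sp−y=3; I=3, D=e−e_prev=3; u=0·3+1/2·3+0·3=1.5; next y=-1/2·0+3/4·1.5=1.125
n=1: y=1.125, sp=3, e=sp−y=1.875; I=4.875, D=e−e_prev=-1.125; u=0·1.875+1/2·4.875+0·(-1.125)=2.4375; next y=-1/2·1.125+3/4·2.4375=1.265625
n=2: y=1.265625, sp=-1, e=sp−y=-2.265625; I=2.609375, D=e−e_prev=-4.140625; u=0·(-2.265625)+1/2·2.609375+0·(-4.140625)≈1.304688; next y=-1/2·1.265625+3/4·1.304688≈0.345703
n=3: y≈0.345703, sp=-1, e=sp−y≈-1.345703; I≈1.263672, D=e−e_prev≈0.919922; u=0·(-1.345703)+1/2·1.263672+0·0.919922≈0.631836; next y=-1/2·0.345703+3/4·0.631836≈0.301025
n=4: y≈0.301025, sp=-1, e=sp−y≈-1.301025; I≈-0.037354, D=e−e_prev≈0.044678; u=0·(-1.301025)+1/2·(-0.037354)+0·0.044678≈-0.018677; next y=-1/2·0.301025+3/4·(-0.018677)≈-0.164520
n=5: y≈-0.164520, sp=-1, e=sp−y≈-0.835480; I≈-0.872833, D=e−e_prev≈0.465546; u=0·(-0.835480)+1/2·(-0.872833)+0·0.465546≈-0.436417; next y=-1/2·(-0.164520)+3/4·(-0.436417)≈-0.245052
n=6: y≈-0.245052, sp=-1, e=sp−y≈-0.754948; I≈-1.627781, D=e−e_prev≈0.080532; u=0·(-0.754948)+1/2·(-1.627781)+0·0.080532≈-0.813890; next y=-1/2·(-0.245052)+3/4·(-0.813890)≈-0.487892
n=7: y≈-0.487892, sp=-1, e=sp−y≈-0.512108; I≈-2.139889, D=e−e_prev≈0.242839; u=0·(-0.512108)+1/2·(-2.139889)+0·0.242839≈-1.069945; next y=-1/2·(-0.487892)+3/4·(-1.069945)≈-0.558513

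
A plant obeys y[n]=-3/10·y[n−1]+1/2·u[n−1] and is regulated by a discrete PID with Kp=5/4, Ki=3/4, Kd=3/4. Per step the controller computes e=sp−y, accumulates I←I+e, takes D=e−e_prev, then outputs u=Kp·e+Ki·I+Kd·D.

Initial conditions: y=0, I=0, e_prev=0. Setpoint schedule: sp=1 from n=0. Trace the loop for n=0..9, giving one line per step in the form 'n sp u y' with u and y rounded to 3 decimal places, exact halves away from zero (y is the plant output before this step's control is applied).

(exact arithmetic carried between steps; '≈' marks a value shown rounded to 6 d.p. or computed from one; I and e_prev carry over from the previous line; the table rounds u and y to 3 d.p., halves away from zero)
n=0: y=0, sp=1, e=sp−y=1; I=1, D=e−e_prev=1; u=5/4·1+3/4·1+3/4·1=2.75; next y=-3/10·0+1/2·2.75=1.375
n=1: y=1.375, sp=1, e=sp−y=-0.375; I=0.625, D=e−e_prev=-1.375; u=5/4·(-0.375)+3/4·0.625+3/4·(-1.375)=-1.03125; next y=-3/10·1.375+1/2·(-1.03125)=-0.928125
n=2: y=-0.928125, sp=1, e=sp−y=1.928125; I=2.553125, D=e−e_prev=2.303125; u=5/4·1.928125+3/4·2.553125+3/4·2.303125≈6.052344; next y=-3/10·(-0.928125)+1/2·6.052344≈3.304609
n=3: y≈3.304609, sp=1, e=sp−y≈-2.304609; I≈0.248516, D=e−e_prev≈-4.232734; u=5/4·(-2.304609)+3/4·0.248516+3/4·(-4.232734)≈-5.868926; next y=-3/10·3.304609+1/2·(-5.868926)≈-3.925846
n=4: y≈-3.925846, sp=1, e=sp−y≈4.925846; I≈5.174361, D=e−e_prev≈7.230455; u=5/4·4.925846+3/4·5.174361+3/4·7.230455≈15.460919; next y=-3/10·(-3.925846)+1/2·15.460919≈8.908213
n=5: y≈8.908213, sp=1, e=sp−y≈-7.908213; I≈-2.733852, D=e−e_prev≈-12.834059; u=5/4·(-7.908213)+3/4·(-2.733852)+3/4·(-12.834059)≈-21.561200; next y=-3/10·8.908213+1/2·(-21.561200)≈-13.453064
n=6: y≈-13.453064, sp=1, e=sp−y≈14.453064; I≈11.719212, D=e−e_prev≈22.361278; u=5/4·14.453064+3/4·11.719212+3/4·22.361278≈43.626697; next y=-3/10·(-13.453064)+1/2·43.626697≈25.849268
n=7: y≈25.849268, sp=1, e=sp−y≈-24.849268; I≈-13.130056, D=e−e_prev≈-39.302332; u=5/4·(-24.849268)+3/4·(-13.130056)+3/4·(-39.302332)≈-70.385876; next y=-3/10·25.849268+1/2·(-70.385876)≈-42.947718
n=8: y≈-42.947718, sp=1, e=sp−y≈43.947718; I≈30.817662, D=e−e_prev≈68.796986; u=5/4·43.947718+3/4·30.817662+3/4·68.796986≈129.645634; next y=-3/10·(-42.947718)+1/2·129.645634≈77.707133
n=9: y≈77.707133, sp=1, e=sp−y≈-76.707133; I≈-45.889470, D=e−e_prev≈-120.654851; u=5/4·(-76.707133)+3/4·(-45.889470)+3/4·(-120.654851)≈-220.792157; next y=-3/10·77.707133+1/2·(-220.792157)≈-133.708218

0 1 2.750 0.000
1 1 -1.031 1.375
2 1 6.052 -0.928
3 1 -5.869 3.305
4 1 15.461 -3.926
5 1 -21.561 8.908
6 1 43.627 -13.453
7 1 -70.386 25.849
8 1 129.646 -42.948
9 1 -220.792 77.707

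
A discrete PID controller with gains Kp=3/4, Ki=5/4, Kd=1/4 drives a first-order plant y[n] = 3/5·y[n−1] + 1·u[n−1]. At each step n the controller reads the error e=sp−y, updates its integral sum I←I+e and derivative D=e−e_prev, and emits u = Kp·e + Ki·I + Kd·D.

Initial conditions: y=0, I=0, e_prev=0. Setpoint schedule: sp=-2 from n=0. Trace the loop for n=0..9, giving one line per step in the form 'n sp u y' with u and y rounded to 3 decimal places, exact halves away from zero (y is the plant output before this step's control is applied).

0 -2 -4.500 0.000
1 -2 3.625 -4.500
2 -2 -6.581 0.925
3 -2 6.759 -6.026
4 -2 -10.577 3.143
5 -2 11.914 -8.691
6 -2 -17.309 6.699
7 -2 20.640 -13.290
8 -2 -28.645 12.666
9 -2 35.362 -21.046

(exact arithmetic carried between steps; '≈' marks a value shown rounded to 6 d.p. or computed from one; I and e_prev carry over from the previous line; the table rounds u and y to 3 d.p., halves away from zero)
n=0: y=0, sp=-2, e=sp−y=-2; I=-2, D=e−e_prev=-2; u=3/4·(-2)+5/4·(-2)+1/4·(-2)=-4.5; next y=3/5·0+1·(-4.5)=-4.5
n=1: y=-4.5, sp=-2, e=sp−y=2.5; I=0.5, D=e−e_prev=4.5; u=3/4·2.5+5/4·0.5+1/4·4.5=3.625; next y=3/5·(-4.5)+1·3.625=0.925
n=2: y=0.925, sp=-2, e=sp−y=-2.925; I=-2.425, D=e−e_prev=-5.425; u=3/4·(-2.925)+5/4·(-2.425)+1/4·(-5.425)=-6.58125; next y=3/5·0.925+1·(-6.58125)=-6.02625
n=3: y=-6.02625, sp=-2, e=sp−y=4.02625; I=1.60125, D=e−e_prev=6.95125; u=3/4·4.02625+5/4·1.60125+1/4·6.95125≈6.759063; next y=3/5·(-6.02625)+1·6.759063≈3.143313
n=4: y≈3.143313, sp=-2, e=sp−y≈-5.143313; I≈-3.542063, D=e−e_prev≈-9.169563; u=3/4·(-5.143313)+5/4·(-3.542063)+1/4·(-9.169563)≈-10.577453; next y=3/5·3.143313+1·(-10.577453)≈-8.691466
n=5: y≈-8.691466, sp=-2, e=sp−y≈6.691466; I≈3.149403, D=e−e_prev≈11.834778; u=3/4·6.691466+5/4·3.149403+1/4·11.834778≈11.914048; next y=3/5·(-8.691466)+1·11.914048≈6.699168
n=6: y≈6.699168, sp=-2, e=sp−y≈-8.699168; I≈-5.549765, D=e−e_prev≈-15.390634; u=3/4·(-8.699168)+5/4·(-5.549765)+1/4·(-15.390634)≈-17.309241; next y=3/5·6.699168+1·(-17.309241)≈-13.289740
n=7: y≈-13.289740, sp=-2, e=sp−y≈11.289740; I≈5.739975, D=e−e_prev≈19.988908; u=3/4·11.289740+5/4·5.739975+1/4·19.988908≈20.639501; next y=3/5·(-13.289740)+1·20.639501≈12.665657
n=8: y≈12.665657, sp=-2, e=sp−y≈-14.665657; I≈-8.925682, D=e−e_prev≈-25.955397; u=3/4·(-14.665657)+5/4·(-8.925682)+1/4·(-25.955397)≈-28.645194; next y=3/5·12.665657+1·(-28.645194)≈-21.045800
n=9: y≈-21.045800, sp=-2, e=sp−y≈19.045800; I≈10.120118, D=e−e_prev≈33.711457; u=3/4·19.045800+5/4·10.120118+1/4·33.711457≈35.362362; next y=3/5·(-21.045800)+1·35.362362≈22.734882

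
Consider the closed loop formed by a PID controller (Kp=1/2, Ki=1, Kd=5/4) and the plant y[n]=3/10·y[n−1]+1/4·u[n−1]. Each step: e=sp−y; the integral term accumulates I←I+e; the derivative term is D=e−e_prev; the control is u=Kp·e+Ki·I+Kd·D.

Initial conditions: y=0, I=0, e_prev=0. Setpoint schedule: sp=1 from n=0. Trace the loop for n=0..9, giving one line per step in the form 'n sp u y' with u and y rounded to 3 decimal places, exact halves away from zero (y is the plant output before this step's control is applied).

(exact arithmetic carried between steps; '≈' marks a value shown rounded to 6 d.p. or computed from one; I and e_prev carry over from the previous line; the table rounds u and y to 3 d.p., halves away from zero)
n=0: y=0, sp=1, e=sp−y=1; I=1, D=e−e_prev=1; u=1/2·1+1·1+5/4·1=2.75; next y=3/10·0+1/4·2.75=0.6875
n=1: y=0.6875, sp=1, e=sp−y=0.3125; I=1.3125, D=e−e_prev=-0.6875; u=1/2·0.3125+1·1.3125+5/4·(-0.6875)=0.609375; next y=3/10·0.6875+1/4·0.609375≈0.358594
n=2: y≈0.358594, sp=1, e=sp−y≈0.641406; I≈1.953906, D=e−e_prev≈0.328906; u=1/2·0.641406+1·1.953906+5/4·0.328906≈2.685742; next y=3/10·0.358594+1/4·2.685742≈0.779014
n=3: y≈0.779014, sp=1, e=sp−y≈0.220986; I≈2.174893, D=e−e_prev≈-0.420420; u=1/2·0.220986+1·2.174893+5/4·(-0.420420)≈1.759861; next y=3/10·0.779014+1/4·1.759861≈0.673669
n=4: y≈0.673669, sp=1, e=sp−y≈0.326331; I≈2.501223, D=e−e_prev≈0.105344; u=1/2·0.326331+1·2.501223+5/4·0.105344≈2.796069; next y=3/10·0.673669+1/4·2.796069≈0.901118
n=5: y≈0.901118, sp=1, e=sp−y≈0.098882; I≈2.600105, D=e−e_prev≈-0.227449; u=1/2·0.098882+1·2.600105+5/4·(-0.227449)≈2.365235; next y=3/10·0.901118+1/4·2.365235≈0.861644
n=6: y≈0.861644, sp=1, e=sp−y≈0.138356; I≈2.738461, D=e−e_prev≈0.039474; u=1/2·0.138356+1·2.738461+5/4·0.039474≈2.856981; next y=3/10·0.861644+1/4·2.856981≈0.972739
n=7: y≈0.972739, sp=1, e=sp−y≈0.027261; I≈2.765722, D=e−e_prev≈-0.111094; u=1/2·0.027261+1·2.765722+5/4·(-0.111094)≈2.640485; next y=3/10·0.972739+1/4·2.640485≈0.951943
n=8: y≈0.951943, sp=1, e=sp−y≈0.048057; I≈2.813780, D=e−e_prev≈0.020796; u=1/2·0.048057+1·2.813780+5/4·0.020796≈2.863803; next y=3/10·0.951943+1/4·2.863803≈1.001534
n=9: y≈1.001534, sp=1, e=sp−y≈-0.001534; I≈2.812246, D=e−e_prev≈-0.049591; u=1/2·(-0.001534)+1·2.812246+5/4·(-0.049591)≈2.749491; next y=3/10·1.001534+1/4·2.749491≈0.987833

0 1 2.750 0.000
1 1 0.609 0.688
2 1 2.686 0.359
3 1 1.760 0.779
4 1 2.796 0.674
5 1 2.365 0.901
6 1 2.857 0.862
7 1 2.640 0.973
8 1 2.864 0.952
9 1 2.749 1.002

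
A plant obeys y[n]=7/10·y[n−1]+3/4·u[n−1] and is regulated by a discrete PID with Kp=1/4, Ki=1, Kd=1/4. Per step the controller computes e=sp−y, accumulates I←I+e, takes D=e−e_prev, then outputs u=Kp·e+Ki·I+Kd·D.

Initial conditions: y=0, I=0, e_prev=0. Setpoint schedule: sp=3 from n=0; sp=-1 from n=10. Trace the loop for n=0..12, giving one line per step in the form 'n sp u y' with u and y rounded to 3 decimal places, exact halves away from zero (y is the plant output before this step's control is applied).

0 3 4.500 0.000
1 3 1.688 3.375
2 3 1.777 3.628
3 3 0.846 3.872
4 3 0.826 3.345
5 3 0.925 2.961
6 3 1.160 2.766
7 3 1.285 2.806
8 3 1.306 2.928
9 3 1.257 3.029
10 -1 -4.798 3.063
11 -1 -1.076 -1.454
12 -1 -1.195 -1.825

(exact arithmetic carried between steps; '≈' marks a value shown rounded to 6 d.p. or computed from one; I and e_prev carry over from the previous line; the table rounds u and y to 3 d.p., halves away from zero)
n=0: y=0, sp=3, e=sp−y=3; I=3, D=e−e_prev=3; u=1/4·3+1·3+1/4·3=4.5; next y=7/10·0+3/4·4.5=3.375
n=1: y=3.375, sp=3, e=sp−y=-0.375; I=2.625, D=e−e_prev=-3.375; u=1/4·(-0.375)+1·2.625+1/4·(-3.375)=1.6875; next y=7/10·3.375+3/4·1.6875=3.628125
n=2: y=3.628125, sp=3, e=sp−y=-0.628125; I=1.996875, D=e−e_prev=-0.253125; u=1/4·(-0.628125)+1·1.996875+1/4·(-0.253125)≈1.776563; next y=7/10·3.628125+3/4·1.776563≈3.872109
n=3: y≈3.872109, sp=3, e=sp−y≈-0.872109; I≈1.124766, D=e−e_prev≈-0.243984; u=1/4·(-0.872109)+1·1.124766+1/4·(-0.243984)≈0.845742; next y=7/10·3.872109+3/4·0.845742≈3.344783
n=4: y≈3.344783, sp=3, e=sp−y≈-0.344783; I≈0.779982, D=e−e_prev≈0.527326; u=1/4·(-0.344783)+1·0.779982+1/4·0.527326≈0.825618; next y=7/10·3.344783+3/4·0.825618≈2.960562
n=5: y≈2.960562, sp=3, e=sp−y≈0.039438; I≈0.819421, D=e−e_prev≈0.384221; u=1/4·0.039438+1·0.819421+1/4·0.384221≈0.925335; next y=7/10·2.960562+3/4·0.925335≈2.766395
n=6: y≈2.766395, sp=3, e=sp−y≈0.233605; I≈1.053026, D=e−e_prev≈0.194167; u=1/4·0.233605+1·1.053026+1/4·0.194167≈1.159969; next y=7/10·2.766395+3/4·1.159969≈2.806453
n=7: y≈2.806453, sp=3, e=sp−y≈0.193547; I≈1.246573, D=e−e_prev≈-0.040058; u=1/4·0.193547+1·1.246573+1/4·(-0.040058)≈1.284945; next y=7/10·2.806453+3/4·1.284945≈2.928226
n=8: y≈2.928226, sp=3, e=sp−y≈0.071774; I≈1.318347, D=e−e_prev≈-0.121773; u=1/4·0.071774+1·1.318347+1/4·(-0.121773)≈1.305847; next y=7/10·2.928226+3/4·1.305847≈3.029144
n=9: y≈3.029144, sp=3, e=sp−y≈-0.029144; I≈1.289203, D=e−e_prev≈-0.100918; u=1/4·(-0.029144)+1·1.289203+1/4·(-0.100918)≈1.256688; next y=7/10·3.029144+3/4·1.256688≈3.062917
n=10: y≈3.062917, sp=-1, e=sp−y≈-4.062917; I≈-2.773713, D=e−e_prev≈-4.033773; u=1/4·(-4.062917)+1·(-2.773713)+1/4·(-4.033773)≈-4.797886; next y=7/10·3.062917+3/4·(-4.797886)≈-1.454373
n=11: y≈-1.454373, sp=-1, e=sp−y≈0.454373; I≈-2.319341, D=e−e_prev≈4.517289; u=1/4·0.454373+1·(-2.319341)+1/4·4.517289≈-1.076425; next y=7/10·(-1.454373)+3/4·(-1.076425)≈-1.825380
n=12: y≈-1.825380, sp=-1, e=sp−y≈0.825380; I≈-1.493961, D=e−e_prev≈0.371007; u=1/4·0.825380+1·(-1.493961)+1/4·0.371007≈-1.194864; next y=7/10·(-1.825380)+3/4·(-1.194864)≈-2.173914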